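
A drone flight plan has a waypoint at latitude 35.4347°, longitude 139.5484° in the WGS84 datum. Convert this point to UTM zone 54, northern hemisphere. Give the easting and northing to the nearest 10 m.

E 368240 m, N 3922220 m

Zone 54 central meridian λ₀ = 6×54 − 183 = 141°; Δλ = -1.4516°.
Transverse Mercator on WGS84 with k₀ = 0.9996 gives E = 368238.774 m, N = 3922219.197 m.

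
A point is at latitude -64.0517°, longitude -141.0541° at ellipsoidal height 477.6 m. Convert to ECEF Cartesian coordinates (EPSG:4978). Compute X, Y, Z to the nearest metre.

X -2176590 m, Y -1759168 m, Z -5712669 m

WGS84: a = 6378137 m, e² = 0.006694380; N(φ) = a/√(1−e²sin²φ) = 6395468.806 m.
X = (N+h)·cosφ·cosλ = -2176590.493 m; Y = (N+h)·cosφ·sinλ = -1759167.950 m; Z = (N(1−e²)+h)·sinφ = -5712668.559 m.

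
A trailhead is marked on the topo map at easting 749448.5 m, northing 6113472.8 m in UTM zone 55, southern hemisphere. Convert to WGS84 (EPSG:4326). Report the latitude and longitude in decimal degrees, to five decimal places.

Zone 55S: λ₀ = 147°, k₀ = 0.9996, false easting 500000 m, false northing 10000000 m.
Meridian distance M = (N − FN)/k₀ = -3888082.4 m.
Inverse transverse Mercator on WGS84 gives φ = -35.09070003°, λ = 149.73630022°.

lat -35.09070°, lon 149.73630°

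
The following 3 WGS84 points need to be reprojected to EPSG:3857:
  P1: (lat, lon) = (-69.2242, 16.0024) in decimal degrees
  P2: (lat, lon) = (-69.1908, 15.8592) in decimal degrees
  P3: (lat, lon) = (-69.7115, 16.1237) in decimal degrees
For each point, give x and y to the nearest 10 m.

P1: x 1781380 m, y -10820790 m; P2: x 1765440 m, y -10810310 m; P3: x 1794880 m, y -10975460 m

Web Mercator: x = R·λ, y = R·ln tan(π/4+φ/2), R = 6378137 m.
P1 (-69.2242°, 16.0024°) → (1781379.019, -10820787.139) m.
P2 (-69.1908°, 15.8592°) → (1765438.068, -10810313.242) m.
P3 (-69.7115°, 16.1237°) → (1794882.074, -10975458.914) m.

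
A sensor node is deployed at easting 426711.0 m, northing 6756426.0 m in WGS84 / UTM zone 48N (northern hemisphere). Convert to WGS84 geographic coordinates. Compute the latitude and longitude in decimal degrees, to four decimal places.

lat 60.9361°, lon 103.6476°

Zone 48N: λ₀ = 105°, k₀ = 0.9996, false easting 500000 m.
Meridian distance M = (N − FN)/k₀ = 6759129.7 m.
Inverse transverse Mercator on WGS84 gives φ = 60.93610001°, λ = 103.64759966°.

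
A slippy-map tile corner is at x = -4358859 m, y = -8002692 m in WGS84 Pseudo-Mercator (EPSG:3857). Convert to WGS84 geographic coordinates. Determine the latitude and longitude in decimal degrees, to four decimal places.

R = 6378137 m. λ = x/R = -39.15629661°.
φ = 2·arctan(exp(y/R)) − 90° = 2·arctan(0.28516) − 90° = -58.16799905°.

lat -58.1680°, lon -39.1563°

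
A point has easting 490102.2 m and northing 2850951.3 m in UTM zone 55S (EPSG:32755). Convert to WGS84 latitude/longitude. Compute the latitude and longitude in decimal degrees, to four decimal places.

Zone 55S: λ₀ = 147°, k₀ = 0.9996, false easting 500000 m, false northing 10000000 m.
Meridian distance M = (N − FN)/k₀ = -7151909.5 m.
Inverse transverse Mercator on WGS84 gives φ = -64.46680009°, λ = 146.79420092°.

lat -64.4668°, lon 146.7942°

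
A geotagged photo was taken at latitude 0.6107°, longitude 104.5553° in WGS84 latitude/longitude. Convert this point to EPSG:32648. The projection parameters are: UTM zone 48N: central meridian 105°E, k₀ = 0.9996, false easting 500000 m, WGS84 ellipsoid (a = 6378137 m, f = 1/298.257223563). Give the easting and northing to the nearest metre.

E 450518 m, N 67503 m

Zone 48 central meridian λ₀ = 6×48 − 183 = 105°; Δλ = -0.4447°.
Transverse Mercator on WGS84 with k₀ = 0.9996 gives E = 450518.316 m, N = 67502.772 m.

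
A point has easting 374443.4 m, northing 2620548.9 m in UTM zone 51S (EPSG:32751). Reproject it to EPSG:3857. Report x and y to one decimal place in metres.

Unproject from UTM 51S (λ₀ = 123°) → φ = -66.50870000°, λ = 120.17649936°.
Web Mercator (R = 6378137 m): x = 13377986.714 m, y = -10017480.463 m.

x 13377986.7 m, y -10017480.5 m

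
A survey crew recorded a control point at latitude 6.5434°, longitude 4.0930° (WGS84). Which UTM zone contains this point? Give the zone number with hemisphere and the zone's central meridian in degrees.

UTM zone = ⌊(λ + 180)/6⌋ + 1; 4.0930° ∈ [0°, 6°) → zone 31.
Hemisphere: N (φ ≥ 0).
Central meridian λ₀ = 6×31 − 183 = 3°.

Zone 31N, central meridian 3°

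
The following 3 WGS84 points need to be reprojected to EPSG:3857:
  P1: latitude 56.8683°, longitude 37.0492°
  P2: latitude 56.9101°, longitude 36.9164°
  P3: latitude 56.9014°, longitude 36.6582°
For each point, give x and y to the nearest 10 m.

Web Mercator: x = R·λ, y = R·ln tan(π/4+φ/2), R = 6378137 m.
P1 (56.8683°, 37.0492°) → (4124298.078, 7733247.840) m.
P2 (56.9101°, 36.9164°) → (4109514.850, 7741766.048) m.
P3 (56.9014°, 36.6582°) → (4080772.157, 7739992.334) m.

P1: x 4124300 m, y 7733250 m; P2: x 4109510 m, y 7741770 m; P3: x 4080770 m, y 7739990 m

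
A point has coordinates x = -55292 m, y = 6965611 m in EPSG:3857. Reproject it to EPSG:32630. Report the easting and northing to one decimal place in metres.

Web Mercator inverse (R = 6378137 m) → φ = 52.90590054°, λ = -0.49669649°.
UTM 30N forward: E = 668348.090 m, N = 5864737.085 m.

E 668348.1 m, N 5864737.1 m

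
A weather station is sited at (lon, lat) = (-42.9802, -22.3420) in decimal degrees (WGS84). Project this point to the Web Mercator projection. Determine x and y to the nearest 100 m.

x -4784500 m, y -2552600 m

Web Mercator is spherical with R = a = 6378137 m.
x = R·λ = 6378137 × -0.750146003 = -4784533.978 m.
y = R·ln tan(π/4 + φ/2) = 6378137 × -0.400216592 = -2552636.255 m.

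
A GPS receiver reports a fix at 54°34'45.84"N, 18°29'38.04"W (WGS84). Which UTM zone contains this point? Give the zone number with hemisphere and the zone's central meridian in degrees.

Zone 27N, central meridian -21°

UTM zone = ⌊(λ + 180)/6⌋ + 1; -18.4939° ∈ [-24°, -18°) → zone 27.
Hemisphere: N (φ ≥ 0).
Central meridian λ₀ = 6×27 − 183 = -21°.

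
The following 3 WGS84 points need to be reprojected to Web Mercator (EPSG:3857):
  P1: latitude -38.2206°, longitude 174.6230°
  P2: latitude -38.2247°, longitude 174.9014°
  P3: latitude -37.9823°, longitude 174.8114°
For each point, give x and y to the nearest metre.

Web Mercator: x = R·λ, y = R·ln tan(π/4+φ/2), R = 6378137 m.
P1 (-38.2206°, 174.6230°) → (19438943.441, -4610636.237) m.
P2 (-38.2247°, 174.9014°) → (19469934.787, -4611217.198) m.
P3 (-37.9823°, 174.8114°) → (19459916.033, -4576925.698) m.

P1: x 19438943 m, y -4610636 m; P2: x 19469935 m, y -4611217 m; P3: x 19459916 m, y -4576926 m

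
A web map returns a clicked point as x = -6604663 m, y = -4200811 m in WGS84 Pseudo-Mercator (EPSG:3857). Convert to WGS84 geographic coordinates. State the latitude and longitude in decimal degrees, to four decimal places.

lat -35.2713°, lon -59.3307°

R = 6378137 m. λ = x/R = -59.33069719°.
φ = 2·arctan(exp(y/R)) − 90° = 2·arctan(0.51756) − 90° = -35.27129909°.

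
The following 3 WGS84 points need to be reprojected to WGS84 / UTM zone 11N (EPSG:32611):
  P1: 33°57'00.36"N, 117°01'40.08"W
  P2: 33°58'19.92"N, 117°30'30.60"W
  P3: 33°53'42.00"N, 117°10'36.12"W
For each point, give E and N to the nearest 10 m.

P1: E 497430 m, N 3756620 m; P2: E 453030 m, N 3759190 m; P3: E 483660 m, N 3750530 m

UTM zone 11N: λ₀ = -117°, k₀ = 0.9996.
P1 (33.9501°, -117.0278°) → (497431.230, 3756623.535) m.
P2 (33.9722°, -117.5085°) → (453025.602, 3759190.057) m.
P3 (33.8950°, -117.1767°) → (483662.078, 3750527.935) m.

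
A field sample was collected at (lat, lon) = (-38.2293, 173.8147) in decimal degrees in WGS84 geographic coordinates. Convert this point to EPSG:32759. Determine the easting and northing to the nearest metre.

Zone 59 central meridian λ₀ = 6×59 − 183 = 171°; Δλ = +2.8147°.
Transverse Mercator on WGS84 with k₀ = 0.9996 gives E = 746375.116 m, N = 5764996.630 m.

E 746375 m, N 5764997 m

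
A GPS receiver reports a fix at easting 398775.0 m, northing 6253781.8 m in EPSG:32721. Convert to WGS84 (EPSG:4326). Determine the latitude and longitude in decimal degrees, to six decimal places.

Zone 21S: λ₀ = -57°, k₀ = 0.9996, false easting 500000 m, false northing 10000000 m.
Meridian distance M = (N − FN)/k₀ = -3747717.3 m.
Inverse transverse Mercator on WGS84 gives φ = -33.85140036°, λ = -58.09420037°.

lat -33.851400°, lon -58.094200°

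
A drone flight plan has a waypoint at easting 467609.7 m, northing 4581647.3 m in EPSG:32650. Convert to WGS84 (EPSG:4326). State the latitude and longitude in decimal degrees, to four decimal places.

Zone 50N: λ₀ = 117°, k₀ = 0.9996, false easting 500000 m.
Meridian distance M = (N − FN)/k₀ = 4583480.7 m.
Inverse transverse Mercator on WGS84 gives φ = 41.38570041°, λ = 116.61259995°.

lat 41.3857°, lon 116.6126°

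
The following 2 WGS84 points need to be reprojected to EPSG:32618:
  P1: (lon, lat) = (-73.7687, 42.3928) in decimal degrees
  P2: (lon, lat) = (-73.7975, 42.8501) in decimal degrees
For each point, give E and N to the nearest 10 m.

P1: E 601340 m, N 4694120 m; P2: E 598250 m, N 4744870 m

UTM zone 18N: λ₀ = -75°, k₀ = 0.9996.
P1 (42.3928°, -73.7687°) → (601344.524, 4694124.103) m.
P2 (42.8501°, -73.7975°) → (598252.274, 4744870.120) m.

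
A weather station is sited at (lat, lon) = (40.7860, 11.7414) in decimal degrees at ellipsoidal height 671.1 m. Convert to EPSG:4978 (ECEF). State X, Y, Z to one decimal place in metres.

X 4735454.8 m, Y 984234.5 m, Z 4144896.8 m

WGS84: a = 6378137 m, e² = 0.006694380; N(φ) = a/√(1−e²sin²φ) = 6387266.471 m.
X = (N+h)·cosφ·cosλ = 4735454.840 m; Y = (N+h)·cosφ·sinλ = 984234.511 m; Z = (N(1−e²)+h)·sinφ = 4144896.768 m.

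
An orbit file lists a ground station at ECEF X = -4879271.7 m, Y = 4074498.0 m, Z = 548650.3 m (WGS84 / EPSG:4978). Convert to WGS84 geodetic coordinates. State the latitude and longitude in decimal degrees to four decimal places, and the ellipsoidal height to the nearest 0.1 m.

λ = atan2(Y, X) = 140.13600060°; p = √(X²+Y²) = 6356793.7 m.
Bowring's method on WGS84 (a = 6378137 m, b = 6356752.314 m) gives φ = 4.96599988°, h = 2448.502 m.

lat 4.9660°, lon 140.1360°, h 2448.5 m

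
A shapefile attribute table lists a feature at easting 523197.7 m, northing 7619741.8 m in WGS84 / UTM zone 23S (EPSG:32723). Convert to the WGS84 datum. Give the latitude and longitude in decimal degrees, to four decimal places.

Zone 23S: λ₀ = -45°, k₀ = 0.9996, false easting 500000 m, false northing 10000000 m.
Meridian distance M = (N − FN)/k₀ = -2381210.7 m.
Inverse transverse Mercator on WGS84 gives φ = -21.52490001°, λ = -44.77600034°.

lat -21.5249°, lon -44.7760°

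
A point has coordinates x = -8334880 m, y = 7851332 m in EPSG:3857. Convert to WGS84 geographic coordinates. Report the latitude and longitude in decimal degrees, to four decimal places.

R = 6378137 m. λ = x/R = -74.87350095°.
φ = 2·arctan(exp(y/R)) − 90° = 2·arctan(3.42457) − 90° = 57.44359811°.

lat 57.4436°, lon -74.8735°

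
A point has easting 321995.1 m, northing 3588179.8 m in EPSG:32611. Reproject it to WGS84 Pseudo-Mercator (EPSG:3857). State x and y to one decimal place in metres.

Unproject from UTM 11N (λ₀ = -117°) → φ = 32.41650006°, λ = -118.89300052°.
Web Mercator (R = 6378137 m): x = -13235108.277 m, y = 3818107.764 m.

x -13235108.3 m, y 3818107.8 m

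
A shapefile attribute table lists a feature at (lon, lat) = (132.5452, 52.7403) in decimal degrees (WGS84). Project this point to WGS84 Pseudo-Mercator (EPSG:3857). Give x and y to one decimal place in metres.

Web Mercator is spherical with R = a = 6378137 m.
x = R·λ = 6378137 × 2.313350148 = 14754864.171 m.
y = R·ln tan(π/4 + φ/2) = 6378137 × 1.087324431 = 6935104.182 m.

x 14754864.2 m, y 6935104.2 m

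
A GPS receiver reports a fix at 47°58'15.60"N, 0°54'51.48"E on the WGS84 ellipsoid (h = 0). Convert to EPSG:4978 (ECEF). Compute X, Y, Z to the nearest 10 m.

X 4277570 m, Y 68270 m, Z 4714720 m

WGS84: a = 6378137 m, e² = 0.006694380; N(φ) = a/√(1−e²sin²φ) = 6389949.185 m.
X = (N+h)·cosφ·cosλ = 4277568.852 m; Y = (N+h)·cosφ·sinλ = 68265.293 m; Z = (N(1−e²)+h)·sinφ = 4714718.105 m.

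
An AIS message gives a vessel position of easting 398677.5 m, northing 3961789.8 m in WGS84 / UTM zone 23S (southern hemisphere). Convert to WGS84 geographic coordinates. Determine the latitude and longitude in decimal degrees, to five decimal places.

Zone 23S: λ₀ = -45°, k₀ = 0.9996, false easting 500000 m, false northing 10000000 m.
Meridian distance M = (N − FN)/k₀ = -6040626.5 m.
Inverse transverse Mercator on WGS84 gives φ = -54.48139968°, λ = -46.56390057°.

lat -54.48140°, lon -46.56390°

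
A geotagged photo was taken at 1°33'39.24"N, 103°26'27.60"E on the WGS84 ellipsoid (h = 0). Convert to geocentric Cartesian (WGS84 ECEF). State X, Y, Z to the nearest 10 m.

X -1482010 m, Y 6201150 m, Z 172570 m

WGS84: a = 6378137 m, e² = 0.006694380; N(φ) = a/√(1−e²sin²φ) = 6378152.841 m.
X = (N+h)·cosφ·cosλ = -1482012.902 m; Y = (N+h)·cosφ·sinλ = 6201152.045 m; Z = (N(1−e²)+h)·sinφ = 172574.467 m.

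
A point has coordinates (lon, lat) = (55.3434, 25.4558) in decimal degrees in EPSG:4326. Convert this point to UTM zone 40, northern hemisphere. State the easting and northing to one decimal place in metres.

Zone 40 central meridian λ₀ = 6×40 − 183 = 57°; Δλ = -1.6566°.
Transverse Mercator on WGS84 with k₀ = 0.9996 gives E = 333440.217 m, N = 2816454.521 m.

E 333440.2 m, N 2816454.5 m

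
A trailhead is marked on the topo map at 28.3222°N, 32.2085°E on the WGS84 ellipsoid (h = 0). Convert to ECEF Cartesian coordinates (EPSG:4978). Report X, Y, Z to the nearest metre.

WGS84: a = 6378137 m, e² = 0.006694380; N(φ) = a/√(1−e²sin²φ) = 6382947.701 m.
X = (N+h)·cosφ·cosλ = 4754203.444 m; Y = (N+h)·cosφ·sinλ = 2994866.780 m; Z = (N(1−e²)+h)·sinφ = 3007985.268 m.

X 4754203 m, Y 2994867 m, Z 3007985 m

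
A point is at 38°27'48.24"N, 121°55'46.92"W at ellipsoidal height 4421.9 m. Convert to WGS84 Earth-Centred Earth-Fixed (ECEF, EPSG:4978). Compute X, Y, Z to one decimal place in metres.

X -2646538.9 m, Y -4246933.8 m, Z 3948599.5 m

WGS84: a = 6378137 m, e² = 0.006694380; N(φ) = a/√(1−e²sin²φ) = 6386412.991 m.
X = (N+h)·cosφ·cosλ = -2646538.862 m; Y = (N+h)·cosφ·sinλ = -4246933.840 m; Z = (N(1−e²)+h)·sinφ = 3948599.489 m.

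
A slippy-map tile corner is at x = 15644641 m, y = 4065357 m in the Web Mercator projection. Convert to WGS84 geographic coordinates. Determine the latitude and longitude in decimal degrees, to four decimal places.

lat 34.2718°, lon 140.5382°

R = 6378137 m. λ = x/R = 140.53820125°.
φ = 2·arctan(exp(y/R)) − 90° = 2·arctan(1.89154) − 90° = 34.27180166°.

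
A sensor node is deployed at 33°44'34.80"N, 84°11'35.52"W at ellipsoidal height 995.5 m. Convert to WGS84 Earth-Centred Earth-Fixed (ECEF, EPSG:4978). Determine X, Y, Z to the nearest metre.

WGS84: a = 6378137 m, e² = 0.006694380; N(φ) = a/√(1−e²sin²φ) = 6384734.308 m.
X = (N+h)·cosφ·cosλ = 537233.249 m; Y = (N+h)·cosφ·sinλ = -5282726.659 m; Z = (N(1−e²)+h)·sinφ = 3523330.937 m.

X 537233 m, Y -5282727 m, Z 3523331 m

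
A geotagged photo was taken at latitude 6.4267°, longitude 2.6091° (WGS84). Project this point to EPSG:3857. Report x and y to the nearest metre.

x 290444 m, y 716922 m

Web Mercator is spherical with R = a = 6378137 m.
x = R·λ = 6378137 × 0.045537386 = 290443.683 m.
y = R·ln tan(π/4 + φ/2) = 6378137 × 0.112403022 = 716921.871 m.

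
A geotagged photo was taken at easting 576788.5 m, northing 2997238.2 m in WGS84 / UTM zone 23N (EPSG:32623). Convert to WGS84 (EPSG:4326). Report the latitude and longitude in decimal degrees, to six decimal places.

lat 27.095400°, lon -44.225400°

Zone 23N: λ₀ = -45°, k₀ = 0.9996, false easting 500000 m.
Meridian distance M = (N − FN)/k₀ = 2998437.6 m.
Inverse transverse Mercator on WGS84 gives φ = 27.09540026°, λ = -44.22540004°.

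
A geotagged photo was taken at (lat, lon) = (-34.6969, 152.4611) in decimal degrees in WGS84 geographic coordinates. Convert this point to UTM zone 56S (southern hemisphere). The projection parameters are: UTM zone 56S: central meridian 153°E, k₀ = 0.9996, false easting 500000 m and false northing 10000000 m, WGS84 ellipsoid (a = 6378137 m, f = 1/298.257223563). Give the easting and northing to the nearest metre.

E 450644 m, N 6160437 m

Zone 56 central meridian λ₀ = 6×56 − 183 = 153°; Δλ = -0.5389°.
Transverse Mercator on WGS84 with k₀ = 0.9996 gives E = 450643.581 m, N = 6160436.604 m.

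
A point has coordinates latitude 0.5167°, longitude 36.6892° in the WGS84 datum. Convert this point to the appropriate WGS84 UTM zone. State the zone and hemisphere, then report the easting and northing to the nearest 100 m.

Longitude 36.6892° lies in the 6° band [36°, 42°), giving zone 37; latitude is north of the equator, so 37N.
Zone 37 central meridian λ₀ = 6×37 − 183 = 39°; Δλ = -2.3108°.
Transverse Mercator on WGS84 with k₀ = 0.9996 gives E = 242806.008 m, N = 57157.681 m.

Zone 37N: E 242800 m, N 57200 m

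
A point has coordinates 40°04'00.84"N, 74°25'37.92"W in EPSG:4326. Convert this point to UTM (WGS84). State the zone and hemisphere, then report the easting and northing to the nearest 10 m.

Zone 18N: E 548850 m, N 4435340 m

Longitude -74.4272° lies in the 6° band [-78°, -72°), giving zone 18; latitude is north of the equator, so 18N.
Zone 18 central meridian λ₀ = 6×18 − 183 = -75°; Δλ = +0.5728°.
Transverse Mercator on WGS84 with k₀ = 0.9996 gives E = 548846.428 m, N = 4435339.675 m.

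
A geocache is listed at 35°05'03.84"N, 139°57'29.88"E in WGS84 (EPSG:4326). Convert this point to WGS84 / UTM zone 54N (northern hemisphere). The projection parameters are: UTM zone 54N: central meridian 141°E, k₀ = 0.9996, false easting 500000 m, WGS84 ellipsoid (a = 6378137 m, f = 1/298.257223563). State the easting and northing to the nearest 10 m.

E 405040 m, N 3882900 m

Zone 54 central meridian λ₀ = 6×54 − 183 = 141°; Δλ = -1.0417°.
Transverse Mercator on WGS84 with k₀ = 0.9996 gives E = 405039.069 m, N = 3882898.980 m.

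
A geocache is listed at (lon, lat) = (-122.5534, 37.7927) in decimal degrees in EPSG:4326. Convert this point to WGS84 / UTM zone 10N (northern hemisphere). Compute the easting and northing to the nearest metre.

E 539321 m, N 4182909 m

Zone 10 central meridian λ₀ = 6×10 − 183 = -123°; Δλ = +0.4466°.
Transverse Mercator on WGS84 with k₀ = 0.9996 gives E = 539320.505 m, N = 4182908.971 m.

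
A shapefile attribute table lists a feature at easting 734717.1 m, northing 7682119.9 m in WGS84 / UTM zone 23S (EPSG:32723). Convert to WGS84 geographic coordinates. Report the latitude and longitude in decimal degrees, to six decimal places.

Zone 23S: λ₀ = -45°, k₀ = 0.9996, false easting 500000 m, false northing 10000000 m.
Meridian distance M = (N − FN)/k₀ = -2318807.6 m.
Inverse transverse Mercator on WGS84 gives φ = -20.94649991°, λ = -42.74280014°.

lat -20.946500°, lon -42.742800°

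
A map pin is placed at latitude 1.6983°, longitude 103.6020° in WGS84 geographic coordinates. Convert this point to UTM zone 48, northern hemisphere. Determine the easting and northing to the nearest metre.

E 344490 m, N 187770 m

Zone 48 central meridian λ₀ = 6×48 − 183 = 105°; Δλ = -1.3980°.
Transverse Mercator on WGS84 with k₀ = 0.9996 gives E = 344489.969 m, N = 187769.964 m.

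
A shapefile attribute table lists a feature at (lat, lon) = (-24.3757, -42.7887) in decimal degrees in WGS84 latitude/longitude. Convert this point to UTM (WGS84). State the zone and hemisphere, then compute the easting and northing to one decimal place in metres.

Longitude -42.7887° lies in the 6° band [-48°, -42°), giving zone 23; latitude is south of the equator, so 23S.
Zone 23 central meridian λ₀ = 6×23 − 183 = -45°; Δλ = +2.2113°.
Transverse Mercator on WGS84 with k₀ = 0.9996 gives E = 724292.895 m, N = 7302390.283 m.

Zone 23S: E 724292.9 m, N 7302390.3 m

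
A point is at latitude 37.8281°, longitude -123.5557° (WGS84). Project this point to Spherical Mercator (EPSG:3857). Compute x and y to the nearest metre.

Web Mercator is spherical with R = a = 6378137 m.
x = R·λ = 6378137 × -2.156453775 = -13754157.609 m.
y = R·ln tan(π/4 + φ/2) = 6378137 × 0.714185112 = 4555170.488 m.

x -13754158 m, y 4555170 m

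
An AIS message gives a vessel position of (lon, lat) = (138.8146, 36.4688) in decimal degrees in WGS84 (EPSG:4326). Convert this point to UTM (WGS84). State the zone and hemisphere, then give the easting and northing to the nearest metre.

Longitude 138.8146° lies in the 6° band [138°, 144°), giving zone 54; latitude is north of the equator, so 54N.
Zone 54 central meridian λ₀ = 6×54 − 183 = 141°; Δλ = -2.1854°.
Transverse Mercator on WGS84 with k₀ = 0.9996 gives E = 304193.379 m, N = 4038167.482 m.

Zone 54N: E 304193 m, N 4038167 m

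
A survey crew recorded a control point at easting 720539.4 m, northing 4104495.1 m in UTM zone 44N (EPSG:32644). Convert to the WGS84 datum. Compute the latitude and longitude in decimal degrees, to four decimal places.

Zone 44N: λ₀ = 81°, k₀ = 0.9996, false easting 500000 m.
Meridian distance M = (N − FN)/k₀ = 4106137.6 m.
Inverse transverse Mercator on WGS84 gives φ = 37.06079994°, λ = 83.48039988°.

lat 37.0608°, lon 83.4804°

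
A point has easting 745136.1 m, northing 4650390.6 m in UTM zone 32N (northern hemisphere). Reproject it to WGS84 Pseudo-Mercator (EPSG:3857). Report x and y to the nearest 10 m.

Unproject from UTM 32N (λ₀ = 9°) → φ = 41.96740029°, λ = 11.95830036°.
Web Mercator (R = 6378137 m): x = 1331191.907 m, y = 5156097.416 m.

x 1331190 m, y 5156100 m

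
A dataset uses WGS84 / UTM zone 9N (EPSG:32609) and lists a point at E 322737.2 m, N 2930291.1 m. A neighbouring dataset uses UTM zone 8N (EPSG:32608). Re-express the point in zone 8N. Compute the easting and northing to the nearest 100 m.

E 921000 m, N 2936000 m

UTM 9N → geographic: φ = 26.48200032°, λ = -130.77839988°.
UTM 8N (λ₀ = -135°) forward: E = 920979.872 m, N = 2935988.115 m.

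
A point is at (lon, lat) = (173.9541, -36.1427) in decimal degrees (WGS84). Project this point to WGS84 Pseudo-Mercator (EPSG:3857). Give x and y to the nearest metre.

Web Mercator is spherical with R = a = 6378137 m.
x = R·λ = 6378137 × 3.036071792 = 19364481.833 m.
y = R·ln tan(π/4 + φ/2) = 6378137 × -0.677356802 = -4320274.479 m.

x 19364482 m, y -4320274 m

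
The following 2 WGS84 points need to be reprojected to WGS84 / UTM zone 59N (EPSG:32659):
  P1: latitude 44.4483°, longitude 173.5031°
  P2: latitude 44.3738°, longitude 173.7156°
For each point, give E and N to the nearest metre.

P1: E 699168 m, N 4924714 m; P2: E 716351 m, N 4916978 m

UTM zone 59N: λ₀ = 171°, k₀ = 0.9996.
P1 (44.4483°, 173.5031°) → (699167.896, 4924714.025) m.
P2 (44.3738°, 173.7156°) → (716351.132, 4916978.286) m.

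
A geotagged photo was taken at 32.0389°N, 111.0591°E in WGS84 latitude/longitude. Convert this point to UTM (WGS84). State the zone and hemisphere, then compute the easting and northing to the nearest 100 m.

Zone 49N: E 505600 m, N 3544700 m

Longitude 111.0591° lies in the 6° band [108°, 114°), giving zone 49; latitude is north of the equator, so 49N.
Zone 49 central meridian λ₀ = 6×49 − 183 = 111°; Δλ = +0.0591°.
Transverse Mercator on WGS84 with k₀ = 0.9996 gives E = 505579.953 m, N = 3544749.005 m.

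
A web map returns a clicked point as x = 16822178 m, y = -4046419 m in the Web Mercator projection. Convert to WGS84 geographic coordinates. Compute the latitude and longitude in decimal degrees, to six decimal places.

lat -34.131099°, lon 151.116196°

R = 6378137 m. λ = x/R = 151.11619610°.
φ = 2·arctan(exp(y/R)) − 90° = 2·arctan(0.53024) − 90° = -34.13109876°.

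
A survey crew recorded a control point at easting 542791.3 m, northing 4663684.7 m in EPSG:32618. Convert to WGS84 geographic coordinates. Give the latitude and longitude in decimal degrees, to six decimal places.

lat 42.124100°, lon -74.482300°

Zone 18N: λ₀ = -75°, k₀ = 0.9996, false easting 500000 m.
Meridian distance M = (N − FN)/k₀ = 4665550.9 m.
Inverse transverse Mercator on WGS84 gives φ = 42.12409977°, λ = -74.48230043°.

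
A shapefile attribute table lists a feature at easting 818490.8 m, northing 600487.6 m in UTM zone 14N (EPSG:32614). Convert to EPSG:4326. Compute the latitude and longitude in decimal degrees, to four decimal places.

Zone 14N: λ₀ = -99°, k₀ = 0.9996, false easting 500000 m.
Meridian distance M = (N − FN)/k₀ = 600727.9 m.
Inverse transverse Mercator on WGS84 gives φ = 5.42579975°, λ = -96.12619993°.

lat 5.4258°, lon -96.1262°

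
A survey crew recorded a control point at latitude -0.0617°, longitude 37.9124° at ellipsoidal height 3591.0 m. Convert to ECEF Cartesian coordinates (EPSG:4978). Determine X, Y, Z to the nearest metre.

WGS84: a = 6378137 m, e² = 0.006694380; N(φ) = a/√(1−e²sin²φ) = 6378137.025 m.
X = (N+h)·cosφ·cosλ = 5034868.568 m; Y = (N+h)·cosφ·sinλ = 3921288.546 m; Z = (N(1−e²)+h)·sinφ = -6826.299 m.

X 5034869 m, Y 3921289 m, Z -6826 m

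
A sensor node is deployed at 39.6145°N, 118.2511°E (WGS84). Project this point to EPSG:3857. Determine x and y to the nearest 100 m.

x 13163700 m, y 4810100 m

Web Mercator is spherical with R = a = 6378137 m.
x = R·λ = 6378137 × 2.063871039 = 13163652.238 m.
y = R·ln tan(π/4 + φ/2) = 6378137 × 0.754151187 = 4810079.592 m.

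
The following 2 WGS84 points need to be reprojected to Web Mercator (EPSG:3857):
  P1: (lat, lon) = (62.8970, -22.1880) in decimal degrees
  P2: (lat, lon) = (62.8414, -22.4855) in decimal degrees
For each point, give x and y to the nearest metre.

P1: x -2469957 m, y 9075040 m; P2: x -2503074 m, y 9061467 m

Web Mercator: x = R·λ, y = R·ln tan(π/4+φ/2), R = 6378137 m.
P1 (62.8970°, -22.1880°) → (-2469956.862, 9075039.511) m.
P2 (62.8414°, -22.4855°) → (-2503074.410, 9061467.036) m.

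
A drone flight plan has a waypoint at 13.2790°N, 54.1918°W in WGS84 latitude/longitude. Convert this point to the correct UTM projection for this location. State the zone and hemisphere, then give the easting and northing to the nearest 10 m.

Zone 21N: E 804290 m, N 1469700 m

Longitude -54.1918° lies in the 6° band [-60°, -54°), giving zone 21; latitude is north of the equator, so 21N.
Zone 21 central meridian λ₀ = 6×21 − 183 = -57°; Δλ = +2.8082°.
Transverse Mercator on WGS84 with k₀ = 0.9996 gives E = 804290.995 m, N = 1469703.445 m.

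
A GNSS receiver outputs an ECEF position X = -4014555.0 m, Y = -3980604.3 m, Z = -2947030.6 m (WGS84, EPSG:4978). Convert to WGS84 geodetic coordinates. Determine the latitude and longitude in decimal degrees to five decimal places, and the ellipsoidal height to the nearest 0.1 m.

λ = atan2(Y, X) = -135.24329973°; p = √(X²+Y²) = 5653482.3 m.
Bowring's method on WGS84 (a = 6378137 m, b = 6356752.314 m) gives φ = -27.69000025°, h = 1938.733 m.

lat -27.69000°, lon -135.24330°, h 1938.7 m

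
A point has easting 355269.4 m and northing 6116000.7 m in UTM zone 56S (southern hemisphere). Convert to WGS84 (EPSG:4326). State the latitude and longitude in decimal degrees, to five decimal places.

lat -35.08840°, lon 151.41230°

Zone 56S: λ₀ = 153°, k₀ = 0.9996, false easting 500000 m, false northing 10000000 m.
Meridian distance M = (N − FN)/k₀ = -3885553.5 m.
Inverse transverse Mercator on WGS84 gives φ = -35.08840044°, λ = 151.41230000°.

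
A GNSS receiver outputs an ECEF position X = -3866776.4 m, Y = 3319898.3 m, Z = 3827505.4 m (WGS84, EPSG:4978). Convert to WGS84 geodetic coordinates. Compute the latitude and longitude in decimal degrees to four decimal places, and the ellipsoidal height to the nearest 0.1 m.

λ = atan2(Y, X) = 139.35160027°; p = √(X²+Y²) = 5096438.4 m.
Bowring's method on WGS84 (a = 6378137 m, b = 6356752.314 m) gives φ = 37.09200024°, h = 3254.982 m.

lat 37.0920°, lon 139.3516°, h 3255.0 m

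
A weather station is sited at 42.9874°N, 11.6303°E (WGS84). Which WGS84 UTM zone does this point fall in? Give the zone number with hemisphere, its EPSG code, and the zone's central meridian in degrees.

UTM zone = ⌊(λ + 180)/6⌋ + 1; 11.6303° ∈ [6°, 12°) → zone 32.
Hemisphere: N (φ ≥ 0).
Central meridian λ₀ = 6×32 − 183 = 9°.
EPSG code: 32632.

Zone 32N (EPSG:32632), central meridian 9°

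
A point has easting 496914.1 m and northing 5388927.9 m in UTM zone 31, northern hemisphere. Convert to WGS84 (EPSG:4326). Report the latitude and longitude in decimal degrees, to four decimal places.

Zone 31N: λ₀ = 3°, k₀ = 0.9996, false easting 500000 m.
Meridian distance M = (N − FN)/k₀ = 5391084.3 m.
Inverse transverse Mercator on WGS84 gives φ = 48.65339986°, λ = 2.95809973°.

lat 48.6534°, lon 2.9581°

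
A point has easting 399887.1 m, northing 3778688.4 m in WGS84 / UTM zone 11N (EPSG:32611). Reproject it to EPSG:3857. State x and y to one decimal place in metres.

Unproject from UTM 11N (λ₀ = -117°) → φ = 34.14430013°, λ = -118.08590042°.
Web Mercator (R = 6378137 m): x = -13145262.304 m, y = 4048194.505 m.

x -13145262.3 m, y 4048194.5 m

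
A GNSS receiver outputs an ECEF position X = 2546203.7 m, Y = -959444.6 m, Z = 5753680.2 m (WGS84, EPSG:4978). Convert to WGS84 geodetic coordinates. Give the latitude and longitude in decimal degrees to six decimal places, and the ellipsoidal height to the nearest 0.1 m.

λ = atan2(Y, X) = -20.64709969°; p = √(X²+Y²) = 2720971.7 m.
Bowring's method on WGS84 (a = 6378137 m, b = 6356752.314 m) gives φ = 64.83839983°, h = 3985.916 m.

lat 64.838400°, lon -20.647100°, h 3985.9 m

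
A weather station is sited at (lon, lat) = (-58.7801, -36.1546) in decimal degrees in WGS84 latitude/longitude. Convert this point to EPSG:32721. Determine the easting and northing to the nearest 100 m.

E 339900 m, N 5997400 m

Zone 21 central meridian λ₀ = 6×21 − 183 = -57°; Δλ = -1.7801°.
Transverse Mercator on WGS84 with k₀ = 0.9996 gives E = 339869.645 m, N = 5997436.102 m.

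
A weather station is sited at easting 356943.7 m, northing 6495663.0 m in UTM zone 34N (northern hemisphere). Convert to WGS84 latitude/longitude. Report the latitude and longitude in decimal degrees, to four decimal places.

lat 58.5778°, lon 18.5397°

Zone 34N: λ₀ = 21°, k₀ = 0.9996, false easting 500000 m.
Meridian distance M = (N − FN)/k₀ = 6498262.3 m.
Inverse transverse Mercator on WGS84 gives φ = 58.57780009°, λ = 18.53970064°.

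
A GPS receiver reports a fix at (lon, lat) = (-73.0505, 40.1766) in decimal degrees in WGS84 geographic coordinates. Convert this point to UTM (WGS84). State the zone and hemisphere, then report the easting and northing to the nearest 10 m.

Longitude -73.0505° lies in the 6° band [-78°, -72°), giving zone 18; latitude is north of the equator, so 18N.
Zone 18 central meridian λ₀ = 6×18 − 183 = -75°; Δλ = +1.9495°.
Transverse Mercator on WGS84 with k₀ = 0.9996 gives E = 665984.686 m, N = 4449180.557 m.

Zone 18N: E 665980 m, N 4449180 m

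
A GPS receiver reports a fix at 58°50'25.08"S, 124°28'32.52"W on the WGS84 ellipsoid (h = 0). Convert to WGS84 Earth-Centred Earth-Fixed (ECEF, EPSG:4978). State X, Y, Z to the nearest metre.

X -1872701 m, Y -2727274 m, Z -5434753 m

WGS84: a = 6378137 m, e² = 0.006694380; N(φ) = a/√(1−e²sin²φ) = 6393827.848 m.
X = (N+h)·cosφ·cosλ = -1872701.073 m; Y = (N+h)·cosφ·sinλ = -2727274.186 m; Z = (N(1−e²)+h)·sinφ = -5434752.654 m.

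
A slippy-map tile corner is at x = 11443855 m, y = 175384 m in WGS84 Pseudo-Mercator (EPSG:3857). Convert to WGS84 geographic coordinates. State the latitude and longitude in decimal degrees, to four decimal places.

lat 1.5753°, lon 102.8019°

R = 6378137 m. λ = x/R = 102.80189856°.
φ = 2·arctan(exp(y/R)) − 90° = 2·arctan(1.02788) − 90° = 1.57530277°.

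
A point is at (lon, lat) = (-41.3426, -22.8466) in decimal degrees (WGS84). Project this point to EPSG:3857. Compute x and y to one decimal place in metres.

Web Mercator is spherical with R = a = 6378137 m.
x = R·λ = 6378137 × -0.721564491 = -4602237.180 m.
y = R·ln tan(π/4 + φ/2) = 6378137 × -0.409755704 = -2613478.014 m.

x -4602237.2 m, y -2613478.0 m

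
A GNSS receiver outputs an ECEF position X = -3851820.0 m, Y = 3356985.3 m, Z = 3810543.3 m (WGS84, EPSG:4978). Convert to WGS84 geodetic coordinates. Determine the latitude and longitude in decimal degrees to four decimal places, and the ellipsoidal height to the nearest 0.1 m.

lat 36.8998°, lon 138.9268°, h 3392.2 m

λ = atan2(Y, X) = 138.92679978°; p = √(X²+Y²) = 5109390.1 m.
Bowring's method on WGS84 (a = 6378137 m, b = 6356752.314 m) gives φ = 36.89979982°, h = 3392.177 m.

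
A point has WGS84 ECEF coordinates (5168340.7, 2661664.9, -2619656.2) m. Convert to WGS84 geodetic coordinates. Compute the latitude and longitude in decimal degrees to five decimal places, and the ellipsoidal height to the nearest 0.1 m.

lat -24.40170°, lon 27.24820°, h 1913.2 m

λ = atan2(Y, X) = 27.24819965°; p = √(X²+Y²) = 5813450.4 m.
Bowring's method on WGS84 (a = 6378137 m, b = 6356752.314 m) gives φ = -24.40169994°, h = 1913.214 m.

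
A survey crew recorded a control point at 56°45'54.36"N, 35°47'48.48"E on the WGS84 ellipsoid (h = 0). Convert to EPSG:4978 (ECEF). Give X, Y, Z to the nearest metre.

X 2842000 m, Y 2049474 m, Z 5311609 m

WGS84: a = 6378137 m, e² = 0.006694380; N(φ) = a/√(1−e²sin²φ) = 6393125.662 m.
X = (N+h)·cosφ·cosλ = 2841999.651 m; Y = (N+h)·cosφ·sinλ = 2049473.512 m; Z = (N(1−e²)+h)·sinφ = 5311608.535 m.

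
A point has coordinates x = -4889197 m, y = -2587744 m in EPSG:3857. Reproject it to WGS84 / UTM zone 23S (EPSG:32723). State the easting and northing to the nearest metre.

Web Mercator inverse (R = 6378137 m) → φ = -22.63339699°, λ = -43.92040392°.
UTM 23S forward: E = 610939.831 m, N = 7496659.892 m.

E 610940 m, N 7496660 m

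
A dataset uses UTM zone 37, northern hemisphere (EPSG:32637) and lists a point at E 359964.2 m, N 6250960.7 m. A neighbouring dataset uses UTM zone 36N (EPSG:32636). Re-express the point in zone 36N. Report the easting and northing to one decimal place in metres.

UTM 37N → geographic: φ = 56.38250031°, λ = 36.73200064°.
UTM 36N (λ₀ = 33°) forward: E = 730389.595 m, N = 6254904.122 m.

E 730389.6 m, N 6254904.1 m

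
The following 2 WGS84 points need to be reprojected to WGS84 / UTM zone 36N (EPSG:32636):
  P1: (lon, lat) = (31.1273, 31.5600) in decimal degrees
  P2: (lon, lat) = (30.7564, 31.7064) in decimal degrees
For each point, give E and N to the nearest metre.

UTM zone 36N: λ₀ = 33°, k₀ = 0.9996.
P1 (31.5600°, 31.1273°) → (322259.564, 3493187.334) m.
P2 (31.7064°, 30.7564°) → (287382.976, 3510081.648) m.

P1: E 322260 m, N 3493187 m; P2: E 287383 m, N 3510082 m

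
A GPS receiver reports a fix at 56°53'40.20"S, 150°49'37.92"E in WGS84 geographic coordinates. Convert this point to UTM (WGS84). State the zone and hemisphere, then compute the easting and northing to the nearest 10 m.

Longitude 150.8272° lies in the 6° band [150°, 156°), giving zone 56; latitude is south of the equator, so 56S.
Zone 56 central meridian λ₀ = 6×56 − 183 = 153°; Δλ = -2.1728°.
Transverse Mercator on WGS84 with k₀ = 0.9996 gives E = 367646.521 m, N = 3692255.146 m.

Zone 56S: E 367650 m, N 3692260 m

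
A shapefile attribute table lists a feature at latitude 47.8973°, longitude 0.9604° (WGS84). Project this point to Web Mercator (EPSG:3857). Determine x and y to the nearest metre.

x 106911 m, y 6089786 m

Web Mercator is spherical with R = a = 6378137 m.
x = R·λ = 6378137 × 0.016762142 = 106911.239 m.
y = R·ln tan(π/4 + φ/2) = 6378137 × 0.954790747 = 6089786.189 m.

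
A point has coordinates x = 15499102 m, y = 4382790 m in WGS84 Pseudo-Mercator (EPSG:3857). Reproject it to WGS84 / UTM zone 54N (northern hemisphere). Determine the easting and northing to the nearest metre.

E 341745 m, N 4051391 m

Web Mercator inverse (R = 6378137 m) → φ = 36.59489644°, λ = 139.23080217°.
UTM 54N forward: E = 341745.236 m, N = 4051391.312 m.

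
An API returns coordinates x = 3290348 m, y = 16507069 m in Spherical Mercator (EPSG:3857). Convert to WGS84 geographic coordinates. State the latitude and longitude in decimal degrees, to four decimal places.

R = 6378137 m. λ = x/R = 29.55769898°.
φ = 2·arctan(exp(y/R)) − 90° = 2·arctan(13.30408) − 90° = 81.40290065°.

lat 81.4029°, lon 29.5577°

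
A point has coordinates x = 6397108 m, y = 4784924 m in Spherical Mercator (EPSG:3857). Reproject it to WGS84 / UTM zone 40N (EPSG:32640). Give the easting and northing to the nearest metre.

Web Mercator inverse (R = 6378137 m) → φ = 39.44019975°, λ = 57.46619891°.
UTM 40N forward: E = 540117.735 m, N = 4365731.558 m.

E 540118 m, N 4365732 m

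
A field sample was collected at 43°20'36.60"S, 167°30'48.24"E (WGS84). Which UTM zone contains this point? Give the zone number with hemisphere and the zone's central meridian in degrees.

Zone 58S, central meridian 165°

UTM zone = ⌊(λ + 180)/6⌋ + 1; 167.5134° ∈ [162°, 168°) → zone 58.
Hemisphere: S (φ < 0).
Central meridian λ₀ = 6×58 − 183 = 165°.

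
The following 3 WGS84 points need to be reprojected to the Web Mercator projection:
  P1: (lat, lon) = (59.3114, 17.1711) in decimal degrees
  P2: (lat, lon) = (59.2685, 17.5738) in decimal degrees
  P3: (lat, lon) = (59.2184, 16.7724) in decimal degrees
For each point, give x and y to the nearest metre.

P1: x 1911478 m, y 8247999 m; P2: x 1956306 m, y 8238648 m; P3: x 1867095 m, y 8227742 m

Web Mercator: x = R·λ, y = R·ln tan(π/4+φ/2), R = 6378137 m.
P1 (59.3114°, 17.1711°) → (1911478.108, 8247998.957) m.
P2 (59.2685°, 17.5738°) → (1956306.467, 8238647.742) m.
P3 (59.2184°, 16.7724°) → (1867095.027, 8227741.988) m.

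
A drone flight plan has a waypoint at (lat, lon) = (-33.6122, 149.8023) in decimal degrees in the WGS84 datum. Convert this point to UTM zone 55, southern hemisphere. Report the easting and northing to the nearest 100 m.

Zone 55 central meridian λ₀ = 6×55 − 183 = 147°; Δλ = +2.8023°.
Transverse Mercator on WGS84 with k₀ = 0.9996 gives E = 759996.824 m, N = 6277319.802 m.

E 760000 m, N 6277300 m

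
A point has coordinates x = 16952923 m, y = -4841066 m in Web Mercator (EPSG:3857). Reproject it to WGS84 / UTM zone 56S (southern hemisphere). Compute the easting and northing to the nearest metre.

Web Mercator inverse (R = 6378137 m) → φ = -39.82859952°, λ = 152.29069841°.
UTM 56S forward: E = 439302.839 m, N = 5591025.633 m.

E 439303 m, N 5591026 m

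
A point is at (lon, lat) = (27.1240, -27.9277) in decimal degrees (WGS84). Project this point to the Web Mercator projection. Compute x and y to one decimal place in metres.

x 3019429.9 m, y -3239861.5 m

Web Mercator is spherical with R = a = 6378137 m.
x = R·λ = 6378137 × 0.473403106 = 3019429.868 m.
y = R·ln tan(π/4 + φ/2) = 6378137 × -0.507963606 = -3239861.468 m.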